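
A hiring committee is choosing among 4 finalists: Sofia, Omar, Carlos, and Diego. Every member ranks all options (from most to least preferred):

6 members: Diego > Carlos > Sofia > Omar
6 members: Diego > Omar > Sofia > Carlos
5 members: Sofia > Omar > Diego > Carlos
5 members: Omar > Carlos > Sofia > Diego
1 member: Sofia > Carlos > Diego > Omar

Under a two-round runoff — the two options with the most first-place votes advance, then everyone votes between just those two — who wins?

Diego

Round 1 first-place votes: Sofia 6, Omar 5, Carlos 0, Diego 12.
Diego and Sofia advance.
Runoff: Diego is preferred to Sofia by 12 voters; Sofia by 11.
Diego wins the runoff.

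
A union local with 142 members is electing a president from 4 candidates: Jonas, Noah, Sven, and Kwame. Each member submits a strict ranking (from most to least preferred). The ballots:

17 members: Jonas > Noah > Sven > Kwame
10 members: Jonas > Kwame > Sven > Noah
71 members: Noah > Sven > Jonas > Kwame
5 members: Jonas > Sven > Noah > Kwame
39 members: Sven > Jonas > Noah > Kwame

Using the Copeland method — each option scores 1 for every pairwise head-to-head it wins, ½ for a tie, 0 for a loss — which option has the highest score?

Noah

Jonas: beats Kwame; ties Noah; loses to Sven → score 1.5.
Noah: beats Sven and Kwame; ties Jonas → score 2.5.
Sven: beats Jonas and Kwame; loses to Noah → score 2.
Kwame: loses to Jonas, Noah, and Sven → score 0.
Noah has the best pairwise record.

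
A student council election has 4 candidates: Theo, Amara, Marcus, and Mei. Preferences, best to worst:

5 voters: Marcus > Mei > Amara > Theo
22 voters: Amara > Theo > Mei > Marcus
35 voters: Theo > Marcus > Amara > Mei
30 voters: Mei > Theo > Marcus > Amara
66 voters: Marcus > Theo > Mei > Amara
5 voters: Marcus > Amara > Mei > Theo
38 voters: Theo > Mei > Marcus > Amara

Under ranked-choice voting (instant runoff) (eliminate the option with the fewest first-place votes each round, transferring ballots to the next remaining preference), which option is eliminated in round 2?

Round 1: Theo 73, Amara 22, Marcus 76, Mei 30. Eliminate Amara.
Round 2: Theo 95, Marcus 76, Mei 30. Eliminate Mei.

Mei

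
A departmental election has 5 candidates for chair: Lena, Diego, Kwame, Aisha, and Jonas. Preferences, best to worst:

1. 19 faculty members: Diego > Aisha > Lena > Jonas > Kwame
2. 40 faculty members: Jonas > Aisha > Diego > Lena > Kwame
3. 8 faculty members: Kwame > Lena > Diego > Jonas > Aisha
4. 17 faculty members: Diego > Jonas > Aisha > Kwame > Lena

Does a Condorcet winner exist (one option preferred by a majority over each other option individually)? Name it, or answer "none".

Diego vs Lena: 76–8 for Diego.
Diego vs Kwame: 76–8 for Diego.
Diego vs Aisha: 44–40 for Diego.
Diego vs Jonas: 44–40 for Diego.
Diego beats every other option head-to-head.

Diego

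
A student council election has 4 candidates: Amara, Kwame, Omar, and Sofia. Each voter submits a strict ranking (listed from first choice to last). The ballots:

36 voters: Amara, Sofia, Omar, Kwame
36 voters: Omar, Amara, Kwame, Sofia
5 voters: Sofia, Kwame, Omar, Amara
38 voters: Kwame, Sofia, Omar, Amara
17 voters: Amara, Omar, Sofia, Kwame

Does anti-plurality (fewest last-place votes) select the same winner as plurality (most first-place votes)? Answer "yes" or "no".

Anti-plurality — last-place votes: Amara 43, Kwame 53, Omar 0, Sofia 36. Winner: Omar.
Plurality — first-place votes: Amara 53, Kwame 38, Omar 36, Sofia 5. Winner: Amara.
The two methods disagree.

no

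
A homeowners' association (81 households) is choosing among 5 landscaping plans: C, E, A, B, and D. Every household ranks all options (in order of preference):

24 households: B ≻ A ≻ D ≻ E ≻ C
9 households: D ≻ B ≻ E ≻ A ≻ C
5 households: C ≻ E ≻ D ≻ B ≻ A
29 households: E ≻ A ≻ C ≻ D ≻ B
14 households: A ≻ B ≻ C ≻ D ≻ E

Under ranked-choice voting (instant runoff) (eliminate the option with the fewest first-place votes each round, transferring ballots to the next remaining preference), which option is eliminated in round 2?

D

Round 1: C 5, E 29, A 14, B 24, D 9. Eliminate C.
Round 2: E 34, A 14, B 24, D 9. Eliminate D.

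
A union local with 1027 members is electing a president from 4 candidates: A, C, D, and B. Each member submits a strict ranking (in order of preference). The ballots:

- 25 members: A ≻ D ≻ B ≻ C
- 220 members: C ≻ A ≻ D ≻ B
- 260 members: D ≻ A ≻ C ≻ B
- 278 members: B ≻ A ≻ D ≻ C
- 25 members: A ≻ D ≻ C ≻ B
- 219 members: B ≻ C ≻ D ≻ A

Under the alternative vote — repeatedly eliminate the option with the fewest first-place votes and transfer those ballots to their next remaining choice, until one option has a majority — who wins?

D

Round 1: A 50, C 220, D 260, B 497. Eliminate A.
Round 2: C 220, D 310, B 497. Eliminate C.
Round 3: D 530, B 497. D has a majority.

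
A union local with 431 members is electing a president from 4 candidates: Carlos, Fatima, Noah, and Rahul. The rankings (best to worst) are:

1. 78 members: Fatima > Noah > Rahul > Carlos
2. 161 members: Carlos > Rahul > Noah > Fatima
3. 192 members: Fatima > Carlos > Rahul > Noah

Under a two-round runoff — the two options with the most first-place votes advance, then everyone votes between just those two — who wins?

Round 1 first-place votes: Carlos 161, Fatima 270, Noah 0, Rahul 0.
Fatima and Carlos advance.
Runoff: Fatima is preferred to Carlos by 270 voters; Carlos by 161.
Fatima wins the runoff.

Fatima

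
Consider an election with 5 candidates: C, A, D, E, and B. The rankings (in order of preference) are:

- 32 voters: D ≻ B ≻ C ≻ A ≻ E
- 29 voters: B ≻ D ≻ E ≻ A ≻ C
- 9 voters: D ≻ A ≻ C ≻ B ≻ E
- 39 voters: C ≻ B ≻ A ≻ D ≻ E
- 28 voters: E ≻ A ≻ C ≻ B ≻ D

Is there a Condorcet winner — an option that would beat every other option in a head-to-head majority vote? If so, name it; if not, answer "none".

Checking pairwise contests:
D beats C 70–67.
C beats A 71–66.
B beats D 96–41.
C beats E 80–57.
C beats B 76–61.
Every option loses at least one head-to-head, so there is no Condorcet winner.

none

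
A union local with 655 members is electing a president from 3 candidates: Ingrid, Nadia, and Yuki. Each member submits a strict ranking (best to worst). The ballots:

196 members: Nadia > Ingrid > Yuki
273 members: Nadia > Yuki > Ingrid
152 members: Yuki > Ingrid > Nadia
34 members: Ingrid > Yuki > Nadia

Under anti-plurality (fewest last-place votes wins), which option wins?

Nadia

Last-place votes: Ingrid 273, Nadia 186, Yuki 196.
Nadia is ranked last by the fewest voters, so Nadia wins.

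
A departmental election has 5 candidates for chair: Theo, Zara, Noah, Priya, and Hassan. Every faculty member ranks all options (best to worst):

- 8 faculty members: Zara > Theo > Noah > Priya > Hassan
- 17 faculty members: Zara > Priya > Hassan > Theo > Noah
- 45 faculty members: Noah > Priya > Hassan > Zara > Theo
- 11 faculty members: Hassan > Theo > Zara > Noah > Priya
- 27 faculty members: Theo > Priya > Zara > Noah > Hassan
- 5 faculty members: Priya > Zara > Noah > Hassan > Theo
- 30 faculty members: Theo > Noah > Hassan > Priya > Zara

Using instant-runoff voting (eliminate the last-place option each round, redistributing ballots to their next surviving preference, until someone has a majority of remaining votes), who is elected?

Round 1: Theo 57, Zara 25, Noah 45, Priya 5, Hassan 11. Eliminate Priya.
Round 2: Theo 57, Zara 30, Noah 45, Hassan 11. Eliminate Hassan.
Round 3: Theo 68, Zara 30, Noah 45. Eliminate Zara.
Round 4: Theo 93, Noah 50. Theo has a majority.

Theo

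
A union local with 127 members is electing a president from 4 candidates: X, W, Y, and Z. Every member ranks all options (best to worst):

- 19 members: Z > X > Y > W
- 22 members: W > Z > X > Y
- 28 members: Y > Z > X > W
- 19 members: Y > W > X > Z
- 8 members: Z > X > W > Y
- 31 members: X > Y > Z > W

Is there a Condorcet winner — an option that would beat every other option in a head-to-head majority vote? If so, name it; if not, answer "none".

none

Checking pairwise contests:
Z beats X 77–50.
X beats W 86–41.
X beats Y 80–47.
Y beats Z 78–49.
Every option loses at least one head-to-head, so there is no Condorcet winner.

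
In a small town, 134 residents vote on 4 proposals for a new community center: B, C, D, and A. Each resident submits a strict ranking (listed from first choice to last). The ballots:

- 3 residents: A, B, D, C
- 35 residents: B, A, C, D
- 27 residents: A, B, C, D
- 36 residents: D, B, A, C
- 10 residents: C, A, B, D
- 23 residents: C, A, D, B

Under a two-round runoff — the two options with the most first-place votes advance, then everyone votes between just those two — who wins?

Round 1 first-place votes: B 35, C 33, D 36, A 30.
D and B advance.
Runoff: D is preferred to B by 59 voters; B by 75.
B wins the runoff.

B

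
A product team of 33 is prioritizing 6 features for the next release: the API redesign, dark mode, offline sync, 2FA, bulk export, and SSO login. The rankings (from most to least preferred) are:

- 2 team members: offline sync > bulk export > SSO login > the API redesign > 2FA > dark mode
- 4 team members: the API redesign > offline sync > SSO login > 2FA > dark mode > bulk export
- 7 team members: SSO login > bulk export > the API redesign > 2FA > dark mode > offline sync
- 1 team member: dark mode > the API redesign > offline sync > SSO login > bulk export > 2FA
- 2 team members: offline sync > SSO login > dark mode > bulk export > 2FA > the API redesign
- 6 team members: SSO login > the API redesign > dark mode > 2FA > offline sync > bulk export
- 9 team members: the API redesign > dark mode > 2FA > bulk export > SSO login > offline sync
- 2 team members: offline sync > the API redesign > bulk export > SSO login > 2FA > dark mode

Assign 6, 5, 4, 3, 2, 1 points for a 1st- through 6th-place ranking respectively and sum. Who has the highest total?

the API redesign: 2·3 + 4·6 + 7·4 + 1·5 + 2·1 + 6·5 + 9·6 + 2·5 = 159
dark mode: 2·1 + 4·2 + 7·2 + 1·6 + 2·4 + 6·4 + 9·5 + 2·1 = 109
offline sync: 2·6 + 4·5 + 7·1 + 1·4 + 2·6 + 6·2 + 9·1 + 2·6 = 88
2FA: 2·2 + 4·3 + 7·3 + 1·1 + 2·2 + 6·3 + 9·4 + 2·2 = 100
bulk export: 2·5 + 4·1 + 7·5 + 1·2 + 2·3 + 6·1 + 9·3 + 2·4 = 98
SSO login: 2·4 + 4·4 + 7·6 + 1·3 + 2·5 + 6·6 + 9·2 + 2·3 = 139
the API redesign has the highest Borda score (159).

the API redesign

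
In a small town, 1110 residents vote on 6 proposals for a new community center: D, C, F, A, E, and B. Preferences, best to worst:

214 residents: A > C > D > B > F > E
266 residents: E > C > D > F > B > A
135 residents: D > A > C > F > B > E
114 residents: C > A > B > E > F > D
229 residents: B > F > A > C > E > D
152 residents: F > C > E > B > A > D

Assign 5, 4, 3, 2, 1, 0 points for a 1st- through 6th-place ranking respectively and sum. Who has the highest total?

C

D: 214·3 + 266·3 + 135·5 + 114·0 + 229·0 + 152·0 = 2115
C: 214·4 + 266·4 + 135·3 + 114·5 + 229·2 + 152·4 = 3961
F: 214·1 + 266·2 + 135·2 + 114·1 + 229·4 + 152·5 = 2806
A: 214·5 + 266·0 + 135·4 + 114·4 + 229·3 + 152·1 = 2905
E: 214·0 + 266·5 + 135·0 + 114·2 + 229·1 + 152·3 = 2243
B: 214·2 + 266·1 + 135·1 + 114·3 + 229·5 + 152·2 = 2620
C has the highest Borda score (3961).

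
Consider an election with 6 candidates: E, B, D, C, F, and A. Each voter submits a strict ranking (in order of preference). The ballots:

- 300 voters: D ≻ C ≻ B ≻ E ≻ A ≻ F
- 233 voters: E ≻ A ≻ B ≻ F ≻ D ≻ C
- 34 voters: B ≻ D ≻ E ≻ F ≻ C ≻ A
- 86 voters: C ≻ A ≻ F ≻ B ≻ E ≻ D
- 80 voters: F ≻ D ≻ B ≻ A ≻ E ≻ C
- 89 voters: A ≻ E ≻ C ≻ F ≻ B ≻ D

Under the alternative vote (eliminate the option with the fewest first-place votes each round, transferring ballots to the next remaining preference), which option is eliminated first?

Round 1: E 233, B 34, D 300, C 86, F 80, A 89. Eliminate B.

B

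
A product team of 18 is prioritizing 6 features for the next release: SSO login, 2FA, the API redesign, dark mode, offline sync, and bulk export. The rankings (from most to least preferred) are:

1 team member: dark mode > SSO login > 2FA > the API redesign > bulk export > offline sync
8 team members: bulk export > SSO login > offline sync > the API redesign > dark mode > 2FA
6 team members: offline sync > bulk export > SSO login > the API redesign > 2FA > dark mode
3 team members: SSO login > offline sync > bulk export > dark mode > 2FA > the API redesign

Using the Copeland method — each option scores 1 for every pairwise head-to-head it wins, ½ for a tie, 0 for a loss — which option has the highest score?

SSO login: beats 2FA, the API redesign, dark mode, and offline sync; loses to bulk export → score 4.
2FA: loses to SSO login, the API redesign, dark mode, offline sync, and bulk export → score 0.
the API redesign: beats 2FA and dark mode; loses to SSO login, offline sync, and bulk export → score 2.
dark mode: beats 2FA; loses to SSO login, the API redesign, offline sync, and bulk export → score 1.
offline sync: beats 2FA, the API redesign, and dark mode; ties bulk export; loses to SSO login → score 3.5.
bulk export: beats SSO login, 2FA, the API redesign, and dark mode; ties offline sync → score 4.5.
bulk export has the best pairwise record.

bulk export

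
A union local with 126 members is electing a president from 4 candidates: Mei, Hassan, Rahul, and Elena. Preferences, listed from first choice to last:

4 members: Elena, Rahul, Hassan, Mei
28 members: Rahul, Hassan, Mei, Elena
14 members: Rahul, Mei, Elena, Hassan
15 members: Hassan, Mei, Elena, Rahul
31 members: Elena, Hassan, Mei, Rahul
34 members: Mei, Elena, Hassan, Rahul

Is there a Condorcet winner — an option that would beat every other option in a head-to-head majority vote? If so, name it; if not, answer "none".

Checking pairwise contests:
Hassan beats Mei 78–48.
Elena beats Hassan 83–43.
Mei beats Rahul 80–46.
Mei beats Elena 91–35.
Every option loses at least one head-to-head, so there is no Condorcet winner.

none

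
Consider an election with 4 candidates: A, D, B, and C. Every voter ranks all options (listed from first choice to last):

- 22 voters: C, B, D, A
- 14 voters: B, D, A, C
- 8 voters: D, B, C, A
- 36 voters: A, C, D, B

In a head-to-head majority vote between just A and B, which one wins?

B

Voters preferring A to B: 36; preferring B to A: 44.
B wins the head-to-head.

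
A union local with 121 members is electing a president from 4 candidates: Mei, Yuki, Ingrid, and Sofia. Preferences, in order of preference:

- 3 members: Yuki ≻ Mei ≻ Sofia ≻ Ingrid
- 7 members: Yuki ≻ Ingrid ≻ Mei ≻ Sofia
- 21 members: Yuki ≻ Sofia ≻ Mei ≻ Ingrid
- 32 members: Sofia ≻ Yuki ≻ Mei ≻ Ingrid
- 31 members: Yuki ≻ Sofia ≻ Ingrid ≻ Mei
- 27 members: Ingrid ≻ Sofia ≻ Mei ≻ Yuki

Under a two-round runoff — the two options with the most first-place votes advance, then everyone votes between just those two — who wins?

Yuki

Round 1 first-place votes: Mei 0, Yuki 62, Ingrid 27, Sofia 32.
Yuki and Sofia advance.
Runoff: Yuki is preferred to Sofia by 62 voters; Sofia by 59.
Yuki wins the runoff.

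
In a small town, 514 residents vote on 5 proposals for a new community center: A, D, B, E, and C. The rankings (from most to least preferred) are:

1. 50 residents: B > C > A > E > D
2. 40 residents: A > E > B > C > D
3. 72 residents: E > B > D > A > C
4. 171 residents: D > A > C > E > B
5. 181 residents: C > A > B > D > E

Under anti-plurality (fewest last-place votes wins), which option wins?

A

Last-place votes: A 0, D 90, B 171, E 181, C 72.
A is ranked last by the fewest voters, so A wins.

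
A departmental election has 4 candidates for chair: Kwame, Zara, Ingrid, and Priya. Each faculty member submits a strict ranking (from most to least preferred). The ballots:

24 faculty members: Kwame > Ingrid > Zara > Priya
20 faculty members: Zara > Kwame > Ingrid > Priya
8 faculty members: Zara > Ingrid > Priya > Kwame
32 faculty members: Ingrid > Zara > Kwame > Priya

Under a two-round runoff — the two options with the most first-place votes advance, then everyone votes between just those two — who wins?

Ingrid

Round 1 first-place votes: Kwame 24, Zara 28, Ingrid 32, Priya 0.
Ingrid and Zara advance.
Runoff: Ingrid is preferred to Zara by 56 voters; Zara by 28.
Ingrid wins the runoff.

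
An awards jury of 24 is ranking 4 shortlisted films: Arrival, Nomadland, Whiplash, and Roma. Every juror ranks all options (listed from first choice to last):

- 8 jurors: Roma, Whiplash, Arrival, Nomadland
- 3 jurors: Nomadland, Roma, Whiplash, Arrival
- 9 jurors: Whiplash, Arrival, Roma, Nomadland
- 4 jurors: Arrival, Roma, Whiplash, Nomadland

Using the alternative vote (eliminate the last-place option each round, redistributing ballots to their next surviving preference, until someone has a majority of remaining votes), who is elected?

Round 1: Arrival 4, Nomadland 3, Whiplash 9, Roma 8. Eliminate Nomadland.
Round 2: Arrival 4, Whiplash 9, Roma 11. Eliminate Arrival.
Round 3: Whiplash 9, Roma 15. Roma has a majority.

Roma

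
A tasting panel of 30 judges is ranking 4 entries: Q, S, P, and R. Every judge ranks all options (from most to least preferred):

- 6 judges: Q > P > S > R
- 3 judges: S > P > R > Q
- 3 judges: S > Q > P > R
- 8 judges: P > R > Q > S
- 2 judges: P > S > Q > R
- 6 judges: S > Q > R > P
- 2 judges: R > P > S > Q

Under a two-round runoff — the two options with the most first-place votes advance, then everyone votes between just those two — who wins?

P

Round 1 first-place votes: Q 6, S 12, P 10, R 2.
S and P advance.
Runoff: S is preferred to P by 12 voters; P by 18.
P wins the runoff.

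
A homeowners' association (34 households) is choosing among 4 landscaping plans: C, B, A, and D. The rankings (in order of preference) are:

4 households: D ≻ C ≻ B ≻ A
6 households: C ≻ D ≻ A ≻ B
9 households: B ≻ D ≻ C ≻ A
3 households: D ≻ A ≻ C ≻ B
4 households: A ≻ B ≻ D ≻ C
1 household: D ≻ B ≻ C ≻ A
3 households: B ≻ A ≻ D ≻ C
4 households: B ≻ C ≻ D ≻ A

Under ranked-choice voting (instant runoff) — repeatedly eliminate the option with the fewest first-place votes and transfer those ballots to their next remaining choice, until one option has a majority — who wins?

B

Round 1: C 6, B 16, A 4, D 8. Eliminate A.
Round 2: C 6, B 20, D 8. B has a majority.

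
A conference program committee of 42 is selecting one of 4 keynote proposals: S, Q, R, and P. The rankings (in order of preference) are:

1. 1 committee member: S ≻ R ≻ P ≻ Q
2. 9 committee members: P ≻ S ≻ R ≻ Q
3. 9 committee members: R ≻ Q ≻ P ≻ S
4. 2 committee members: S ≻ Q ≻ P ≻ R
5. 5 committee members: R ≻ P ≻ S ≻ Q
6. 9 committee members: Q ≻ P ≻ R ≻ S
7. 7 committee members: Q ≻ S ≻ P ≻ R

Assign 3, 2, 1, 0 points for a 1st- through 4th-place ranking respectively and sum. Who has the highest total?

P

S: 1·3 + 9·2 + 9·0 + 2·3 + 5·1 + 9·0 + 7·2 = 46
Q: 1·0 + 9·0 + 9·2 + 2·2 + 5·0 + 9·3 + 7·3 = 70
R: 1·2 + 9·1 + 9·3 + 2·0 + 5·3 + 9·1 + 7·0 = 62
P: 1·1 + 9·3 + 9·1 + 2·1 + 5·2 + 9·2 + 7·1 = 74
P has the highest Borda score (74).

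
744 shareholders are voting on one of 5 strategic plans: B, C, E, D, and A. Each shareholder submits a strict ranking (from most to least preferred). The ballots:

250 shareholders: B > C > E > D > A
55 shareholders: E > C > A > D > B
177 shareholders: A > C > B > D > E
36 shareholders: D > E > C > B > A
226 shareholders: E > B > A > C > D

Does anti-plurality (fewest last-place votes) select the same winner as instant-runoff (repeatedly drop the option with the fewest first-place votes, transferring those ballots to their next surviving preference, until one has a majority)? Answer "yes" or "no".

no

Anti-plurality — last-place votes: B 55, C 0, E 177, D 226, A 286. Winner: C.
Instant-runoff — R1 B 250, C 0, E 281, D 36, A 177 (C out); R2 B 250, E 281, D 36, A 177 (D out); R3 B 250, E 317, A 177 (A out); R4 B 427, E 317 (B winner). Winner: B.
The two methods disagree.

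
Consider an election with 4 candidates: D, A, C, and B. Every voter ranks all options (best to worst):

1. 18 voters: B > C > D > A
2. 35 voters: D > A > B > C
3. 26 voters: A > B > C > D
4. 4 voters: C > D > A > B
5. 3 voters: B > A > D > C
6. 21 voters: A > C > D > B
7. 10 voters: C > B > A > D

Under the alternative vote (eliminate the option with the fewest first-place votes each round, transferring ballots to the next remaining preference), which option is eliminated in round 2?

B

Round 1: D 35, A 47, C 14, B 21. Eliminate C.
Round 2: D 39, A 47, B 31. Eliminate B.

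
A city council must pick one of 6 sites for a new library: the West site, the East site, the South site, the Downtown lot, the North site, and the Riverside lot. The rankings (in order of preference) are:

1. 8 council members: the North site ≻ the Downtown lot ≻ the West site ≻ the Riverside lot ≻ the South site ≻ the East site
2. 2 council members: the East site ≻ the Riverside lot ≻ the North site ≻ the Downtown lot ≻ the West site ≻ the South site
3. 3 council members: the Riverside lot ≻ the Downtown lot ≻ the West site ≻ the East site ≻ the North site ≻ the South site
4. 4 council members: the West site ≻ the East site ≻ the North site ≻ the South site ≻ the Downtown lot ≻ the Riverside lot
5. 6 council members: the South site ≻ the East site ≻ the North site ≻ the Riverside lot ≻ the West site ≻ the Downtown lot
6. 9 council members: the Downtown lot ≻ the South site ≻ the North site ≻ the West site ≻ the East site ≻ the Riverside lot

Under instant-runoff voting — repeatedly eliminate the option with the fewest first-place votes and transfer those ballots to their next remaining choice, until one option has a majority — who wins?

the North site

Round 1: the West site 4, the East site 2, the South site 6, the Downtown lot 9, the North site 8, the Riverside lot 3. Eliminate the East site.
Round 2: the West site 4, the South site 6, the Downtown lot 9, the North site 8, the Riverside lot 5. Eliminate the West site.
Round 3: the South site 6, the Downtown lot 9, the North site 12, the Riverside lot 5. Eliminate the Riverside lot.
Round 4: the South site 6, the Downtown lot 12, the North site 14. Eliminate the South site.
Round 5: the Downtown lot 12, the North site 20. The North site has a majority.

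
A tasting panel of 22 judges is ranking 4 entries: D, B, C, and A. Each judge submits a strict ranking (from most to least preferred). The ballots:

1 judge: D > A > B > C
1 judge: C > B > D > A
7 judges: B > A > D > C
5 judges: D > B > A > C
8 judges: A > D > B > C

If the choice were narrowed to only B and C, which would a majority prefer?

Voters preferring B to C: 21; preferring C to B: 1.
B wins the head-to-head.

B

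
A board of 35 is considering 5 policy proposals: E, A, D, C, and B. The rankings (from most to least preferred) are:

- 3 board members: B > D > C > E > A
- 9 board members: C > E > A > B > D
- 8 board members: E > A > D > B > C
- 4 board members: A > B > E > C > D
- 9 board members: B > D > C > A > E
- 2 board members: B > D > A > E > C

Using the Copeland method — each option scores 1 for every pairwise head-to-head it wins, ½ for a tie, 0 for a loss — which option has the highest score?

E: beats A and D; loses to C and B → score 2.
A: beats D and B; loses to E and C → score 2.
D: beats C; loses to E, A, and B → score 1.
C: beats E and A; loses to D and B → score 2.
B: beats E, D, and C; loses to A → score 3.
B has the best pairwise record.

B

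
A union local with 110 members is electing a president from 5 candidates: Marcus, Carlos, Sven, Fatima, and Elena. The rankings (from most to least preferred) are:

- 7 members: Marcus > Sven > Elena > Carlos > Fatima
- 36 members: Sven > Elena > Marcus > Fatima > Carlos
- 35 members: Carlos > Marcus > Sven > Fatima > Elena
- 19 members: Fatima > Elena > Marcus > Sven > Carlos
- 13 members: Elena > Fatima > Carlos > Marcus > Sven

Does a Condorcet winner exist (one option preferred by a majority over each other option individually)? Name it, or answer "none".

none

Checking pairwise contests:
Elena beats Marcus 68–42.
Marcus beats Carlos 62–48.
Marcus beats Sven 74–36.
Marcus beats Fatima 78–32.
Sven beats Elena 78–32.
Every option loses at least one head-to-head, so there is no Condorcet winner.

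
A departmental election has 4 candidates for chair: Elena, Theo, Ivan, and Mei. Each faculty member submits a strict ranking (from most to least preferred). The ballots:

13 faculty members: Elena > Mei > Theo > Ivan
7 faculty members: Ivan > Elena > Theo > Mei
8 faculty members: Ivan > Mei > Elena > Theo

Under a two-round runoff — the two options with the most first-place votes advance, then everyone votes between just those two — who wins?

Ivan

Round 1 first-place votes: Elena 13, Theo 0, Ivan 15, Mei 0.
Ivan and Elena advance.
Runoff: Ivan is preferred to Elena by 15 voters; Elena by 13.
Ivan wins the runoff.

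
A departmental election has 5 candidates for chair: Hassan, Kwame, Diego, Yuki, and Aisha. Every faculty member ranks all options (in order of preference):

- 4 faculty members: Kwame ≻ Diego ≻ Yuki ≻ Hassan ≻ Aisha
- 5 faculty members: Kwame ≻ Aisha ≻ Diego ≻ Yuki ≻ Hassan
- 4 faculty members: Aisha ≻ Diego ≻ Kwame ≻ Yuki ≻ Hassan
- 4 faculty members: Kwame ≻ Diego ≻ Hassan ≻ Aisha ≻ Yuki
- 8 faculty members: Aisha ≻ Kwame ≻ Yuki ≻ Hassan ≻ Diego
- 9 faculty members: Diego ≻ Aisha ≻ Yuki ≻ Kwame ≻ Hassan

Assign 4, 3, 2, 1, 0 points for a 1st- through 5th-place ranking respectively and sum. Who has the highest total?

Aisha

Hassan: 4·1 + 5·0 + 4·0 + 4·2 + 8·1 + 9·0 = 20
Kwame: 4·4 + 5·4 + 4·2 + 4·4 + 8·3 + 9·1 = 93
Diego: 4·3 + 5·2 + 4·3 + 4·3 + 8·0 + 9·4 = 82
Yuki: 4·2 + 5·1 + 4·1 + 4·0 + 8·2 + 9·2 = 51
Aisha: 4·0 + 5·3 + 4·4 + 4·1 + 8·4 + 9·3 = 94
Aisha has the highest Borda score (94).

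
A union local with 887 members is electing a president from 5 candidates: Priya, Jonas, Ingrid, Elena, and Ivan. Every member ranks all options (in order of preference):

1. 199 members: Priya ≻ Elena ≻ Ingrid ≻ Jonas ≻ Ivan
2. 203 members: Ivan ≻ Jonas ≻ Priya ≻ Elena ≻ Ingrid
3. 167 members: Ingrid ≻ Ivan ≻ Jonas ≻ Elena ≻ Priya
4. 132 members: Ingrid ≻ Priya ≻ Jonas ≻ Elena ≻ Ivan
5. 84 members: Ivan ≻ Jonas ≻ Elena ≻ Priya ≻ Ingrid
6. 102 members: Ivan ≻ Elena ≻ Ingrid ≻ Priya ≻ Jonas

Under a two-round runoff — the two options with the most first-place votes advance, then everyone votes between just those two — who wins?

Ingrid

Round 1 first-place votes: Priya 199, Jonas 0, Ingrid 299, Elena 0, Ivan 389.
Ivan and Ingrid advance.
Runoff: Ivan is preferred to Ingrid by 389 voters; Ingrid by 498.
Ingrid wins the runoff.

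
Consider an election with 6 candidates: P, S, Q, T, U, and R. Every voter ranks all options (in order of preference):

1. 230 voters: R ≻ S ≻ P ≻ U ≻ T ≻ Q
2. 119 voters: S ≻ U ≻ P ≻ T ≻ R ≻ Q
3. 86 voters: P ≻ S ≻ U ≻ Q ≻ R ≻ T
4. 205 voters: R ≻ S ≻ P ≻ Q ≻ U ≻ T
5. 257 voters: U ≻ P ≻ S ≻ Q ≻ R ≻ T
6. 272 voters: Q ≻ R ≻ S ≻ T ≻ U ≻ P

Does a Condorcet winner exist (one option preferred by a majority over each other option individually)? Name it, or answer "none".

none

Checking pairwise contests:
S beats P 826–343.
R beats S 707–462.
P beats Q 897–272.
P beats T 897–272.
S beats U 912–257.
Q beats R 615–554.
Every option loses at least one head-to-head, so there is no Condorcet winner.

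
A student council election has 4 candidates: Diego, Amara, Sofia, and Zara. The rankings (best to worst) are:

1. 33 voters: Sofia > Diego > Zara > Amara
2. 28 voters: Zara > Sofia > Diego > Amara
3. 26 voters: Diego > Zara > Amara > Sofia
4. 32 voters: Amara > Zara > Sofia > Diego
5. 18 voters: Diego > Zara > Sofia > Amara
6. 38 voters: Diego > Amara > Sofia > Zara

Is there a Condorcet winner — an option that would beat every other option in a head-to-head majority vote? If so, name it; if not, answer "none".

none

Checking pairwise contests:
Sofia beats Diego 93–82.
Diego beats Amara 143–32.
Amara beats Sofia 96–79.
Diego beats Zara 115–60.
Every option loses at least one head-to-head, so there is no Condorcet winner.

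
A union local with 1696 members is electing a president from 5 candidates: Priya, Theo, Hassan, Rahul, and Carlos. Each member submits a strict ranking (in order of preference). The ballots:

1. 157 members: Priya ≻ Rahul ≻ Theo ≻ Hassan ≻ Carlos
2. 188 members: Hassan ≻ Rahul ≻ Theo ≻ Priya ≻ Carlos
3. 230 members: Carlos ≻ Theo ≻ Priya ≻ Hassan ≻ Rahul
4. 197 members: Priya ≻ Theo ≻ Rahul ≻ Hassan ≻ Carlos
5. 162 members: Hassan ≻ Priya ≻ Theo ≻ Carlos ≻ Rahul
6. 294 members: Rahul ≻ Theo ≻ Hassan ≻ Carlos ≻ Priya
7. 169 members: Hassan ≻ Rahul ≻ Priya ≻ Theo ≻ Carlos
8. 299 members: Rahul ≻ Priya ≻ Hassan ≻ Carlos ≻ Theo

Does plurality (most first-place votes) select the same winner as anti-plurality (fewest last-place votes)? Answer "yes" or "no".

Plurality — first-place votes: Priya 354, Theo 0, Hassan 519, Rahul 593, Carlos 230. Winner: Rahul.
Anti-plurality — last-place votes: Priya 294, Theo 299, Hassan 0, Rahul 392, Carlos 711. Winner: Hassan.
The two methods disagree.

no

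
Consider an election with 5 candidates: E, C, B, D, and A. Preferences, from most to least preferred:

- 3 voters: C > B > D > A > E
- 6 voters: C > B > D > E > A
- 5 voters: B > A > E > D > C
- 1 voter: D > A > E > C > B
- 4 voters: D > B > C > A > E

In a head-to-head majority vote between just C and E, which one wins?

Voters preferring C to E: 13; preferring E to C: 6.
C wins the head-to-head.

C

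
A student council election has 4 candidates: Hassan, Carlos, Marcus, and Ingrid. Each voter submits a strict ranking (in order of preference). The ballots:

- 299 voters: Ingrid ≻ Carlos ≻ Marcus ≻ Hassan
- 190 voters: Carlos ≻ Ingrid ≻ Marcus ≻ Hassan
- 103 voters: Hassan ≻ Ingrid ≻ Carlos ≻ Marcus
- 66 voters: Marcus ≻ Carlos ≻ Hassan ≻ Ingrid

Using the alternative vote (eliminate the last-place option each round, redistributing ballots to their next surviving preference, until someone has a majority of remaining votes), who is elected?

Ingrid

Round 1: Hassan 103, Carlos 190, Marcus 66, Ingrid 299. Eliminate Marcus.
Round 2: Hassan 103, Carlos 256, Ingrid 299. Eliminate Hassan.
Round 3: Carlos 256, Ingrid 402. Ingrid has a majority.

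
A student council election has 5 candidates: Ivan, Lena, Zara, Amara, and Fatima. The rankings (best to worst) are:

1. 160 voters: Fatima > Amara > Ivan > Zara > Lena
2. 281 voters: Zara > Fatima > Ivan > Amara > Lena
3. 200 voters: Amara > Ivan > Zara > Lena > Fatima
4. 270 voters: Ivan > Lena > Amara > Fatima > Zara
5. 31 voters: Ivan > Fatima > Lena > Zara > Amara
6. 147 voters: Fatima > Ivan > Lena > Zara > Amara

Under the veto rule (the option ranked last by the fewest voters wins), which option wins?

Ivan

Last-place votes: Ivan 0, Lena 441, Zara 270, Amara 178, Fatima 200.
Ivan is ranked last by the fewest voters, so Ivan wins.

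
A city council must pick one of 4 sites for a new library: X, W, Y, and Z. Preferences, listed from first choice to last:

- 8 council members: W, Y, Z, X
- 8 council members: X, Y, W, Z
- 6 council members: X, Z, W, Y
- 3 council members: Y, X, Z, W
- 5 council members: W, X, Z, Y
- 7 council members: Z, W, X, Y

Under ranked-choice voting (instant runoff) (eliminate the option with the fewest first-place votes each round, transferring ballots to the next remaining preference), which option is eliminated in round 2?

Z

Round 1: X 14, W 13, Y 3, Z 7. Eliminate Y.
Round 2: X 17, W 13, Z 7. Eliminate Z.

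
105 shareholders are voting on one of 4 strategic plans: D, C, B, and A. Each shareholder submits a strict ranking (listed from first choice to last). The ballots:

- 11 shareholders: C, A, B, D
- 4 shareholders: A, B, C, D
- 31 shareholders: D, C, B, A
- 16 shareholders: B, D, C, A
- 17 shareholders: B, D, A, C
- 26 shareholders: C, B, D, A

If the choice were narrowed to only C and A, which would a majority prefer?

Voters preferring C to A: 84; preferring A to C: 21.
C wins the head-to-head.

C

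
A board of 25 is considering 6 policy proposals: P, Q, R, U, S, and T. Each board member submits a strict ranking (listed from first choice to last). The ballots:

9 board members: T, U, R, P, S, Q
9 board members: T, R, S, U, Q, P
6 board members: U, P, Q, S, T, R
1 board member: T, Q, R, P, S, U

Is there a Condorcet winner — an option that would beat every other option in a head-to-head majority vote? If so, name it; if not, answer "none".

T

T vs P: 19–6 for T.
T vs Q: 19–6 for T.
T vs R: 25–0 for T.
T vs U: 19–6 for T.
T vs S: 19–6 for T.
T beats every other option head-to-head.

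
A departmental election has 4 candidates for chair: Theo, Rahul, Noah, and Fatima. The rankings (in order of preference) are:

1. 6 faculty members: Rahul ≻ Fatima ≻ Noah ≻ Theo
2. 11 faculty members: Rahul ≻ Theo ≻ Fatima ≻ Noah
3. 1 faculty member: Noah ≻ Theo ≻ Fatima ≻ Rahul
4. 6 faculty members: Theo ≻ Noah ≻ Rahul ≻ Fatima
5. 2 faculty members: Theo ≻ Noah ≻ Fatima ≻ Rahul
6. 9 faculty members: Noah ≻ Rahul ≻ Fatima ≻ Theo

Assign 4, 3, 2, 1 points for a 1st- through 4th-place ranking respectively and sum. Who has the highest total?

Rahul

Theo: 6·1 + 11·3 + 1·3 + 6·4 + 2·4 + 9·1 = 83
Rahul: 6·4 + 11·4 + 1·1 + 6·2 + 2·1 + 9·3 = 110
Noah: 6·2 + 11·1 + 1·4 + 6·3 + 2·3 + 9·4 = 87
Fatima: 6·3 + 11·2 + 1·2 + 6·1 + 2·2 + 9·2 = 70
Rahul has the highest Borda score (110).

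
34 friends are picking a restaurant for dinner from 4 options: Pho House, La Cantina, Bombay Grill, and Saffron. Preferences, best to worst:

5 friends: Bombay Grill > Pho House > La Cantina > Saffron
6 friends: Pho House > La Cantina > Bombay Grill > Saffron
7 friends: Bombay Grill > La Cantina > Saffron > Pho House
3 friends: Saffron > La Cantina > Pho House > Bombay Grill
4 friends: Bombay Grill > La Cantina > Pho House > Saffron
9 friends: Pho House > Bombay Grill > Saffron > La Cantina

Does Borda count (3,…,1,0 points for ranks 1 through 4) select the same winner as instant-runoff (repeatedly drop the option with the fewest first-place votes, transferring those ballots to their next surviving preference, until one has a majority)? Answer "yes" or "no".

no

Borda — scores: Pho House 62, La Cantina 45, Bombay Grill 72, Saffron 25. Winner: Bombay Grill.
Instant-runoff — R1 Pho House 15, La Cantina 0, Bombay Grill 16, Saffron 3 (La Cantina out); R2 Pho House 15, Bombay Grill 16, Saffron 3 (Saffron out); R3 Pho House 18, Bombay Grill 16 (Pho House winner). Winner: Pho House.
The two methods disagree.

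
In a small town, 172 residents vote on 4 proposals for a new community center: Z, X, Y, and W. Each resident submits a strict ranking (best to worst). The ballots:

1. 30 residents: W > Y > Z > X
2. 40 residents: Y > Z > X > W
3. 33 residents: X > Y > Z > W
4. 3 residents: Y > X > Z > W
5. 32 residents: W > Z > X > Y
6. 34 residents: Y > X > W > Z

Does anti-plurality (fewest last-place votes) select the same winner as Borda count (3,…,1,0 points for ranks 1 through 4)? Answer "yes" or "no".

no

Anti-plurality — last-place votes: Z 34, X 30, Y 32, W 76. Winner: X.
Borda — scores: Z 210, X 245, Y 357, W 220. Winner: Y.
The two methods disagree.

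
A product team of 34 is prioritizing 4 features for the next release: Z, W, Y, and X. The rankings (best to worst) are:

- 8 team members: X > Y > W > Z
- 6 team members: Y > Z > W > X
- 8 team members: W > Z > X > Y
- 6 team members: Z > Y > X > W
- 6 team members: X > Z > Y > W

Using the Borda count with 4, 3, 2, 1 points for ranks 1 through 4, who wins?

Z

Z: 8·1 + 6·3 + 8·3 + 6·4 + 6·3 = 92
W: 8·2 + 6·2 + 8·4 + 6·1 + 6·1 = 72
Y: 8·3 + 6·4 + 8·1 + 6·3 + 6·2 = 86
X: 8·4 + 6·1 + 8·2 + 6·2 + 6·4 = 90
Z has the highest Borda score (92).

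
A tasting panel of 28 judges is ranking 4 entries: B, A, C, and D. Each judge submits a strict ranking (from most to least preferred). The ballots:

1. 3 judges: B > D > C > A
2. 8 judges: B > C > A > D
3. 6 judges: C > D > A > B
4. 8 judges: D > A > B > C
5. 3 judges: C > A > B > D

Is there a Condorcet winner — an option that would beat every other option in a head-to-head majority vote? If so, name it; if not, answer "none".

Checking pairwise contests:
A beats B 17–11.
C beats A 20–8.
B beats C 19–9.
C beats D 17–11.
Every option loses at least one head-to-head, so there is no Condorcet winner.

none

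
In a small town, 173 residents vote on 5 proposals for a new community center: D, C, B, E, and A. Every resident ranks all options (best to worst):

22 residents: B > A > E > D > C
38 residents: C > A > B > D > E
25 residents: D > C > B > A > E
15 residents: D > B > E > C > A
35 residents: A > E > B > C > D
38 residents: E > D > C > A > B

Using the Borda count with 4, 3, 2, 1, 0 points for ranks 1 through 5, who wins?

D: 22·1 + 38·1 + 25·4 + 15·4 + 35·0 + 38·3 = 334
C: 22·0 + 38·4 + 25·3 + 15·1 + 35·1 + 38·2 = 353
B: 22·4 + 38·2 + 25·2 + 15·3 + 35·2 + 38·0 = 329
E: 22·2 + 38·0 + 25·0 + 15·2 + 35·3 + 38·4 = 331
A: 22·3 + 38·3 + 25·1 + 15·0 + 35·4 + 38·1 = 383
A has the highest Borda score (383).

A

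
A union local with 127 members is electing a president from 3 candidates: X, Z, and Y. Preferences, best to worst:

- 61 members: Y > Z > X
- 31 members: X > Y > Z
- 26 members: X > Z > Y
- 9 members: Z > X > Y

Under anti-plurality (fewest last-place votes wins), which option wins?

Z

Last-place votes: X 61, Z 31, Y 35.
Z is ranked last by the fewest voters, so Z wins.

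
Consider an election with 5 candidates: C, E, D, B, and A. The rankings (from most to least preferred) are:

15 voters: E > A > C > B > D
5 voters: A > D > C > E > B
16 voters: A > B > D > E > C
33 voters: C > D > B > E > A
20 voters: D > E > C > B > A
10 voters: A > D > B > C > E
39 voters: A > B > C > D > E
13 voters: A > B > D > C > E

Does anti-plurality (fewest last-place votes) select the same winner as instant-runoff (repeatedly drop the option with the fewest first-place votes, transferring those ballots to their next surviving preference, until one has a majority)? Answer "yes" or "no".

no

Anti-plurality — last-place votes: C 16, E 62, D 15, B 5, A 53. Winner: B.
Instant-runoff — R1 C 33, E 15, D 20, B 0, A 83 (A winner). Winner: A.
The two methods disagree.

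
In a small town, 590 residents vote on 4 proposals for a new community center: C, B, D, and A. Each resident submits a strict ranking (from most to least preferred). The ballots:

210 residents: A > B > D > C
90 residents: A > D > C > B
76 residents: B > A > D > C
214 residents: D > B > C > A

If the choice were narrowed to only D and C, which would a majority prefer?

D

Voters preferring D to C: 590; preferring C to D: 0.
D wins the head-to-head.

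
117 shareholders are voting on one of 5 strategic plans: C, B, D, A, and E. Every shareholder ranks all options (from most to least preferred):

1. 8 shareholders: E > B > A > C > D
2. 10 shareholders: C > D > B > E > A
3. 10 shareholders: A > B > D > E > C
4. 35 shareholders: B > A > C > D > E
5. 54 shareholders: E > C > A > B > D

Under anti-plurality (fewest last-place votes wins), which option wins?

Last-place votes: C 10, B 0, D 62, A 10, E 35.
B is ranked last by the fewest voters, so B wins.

B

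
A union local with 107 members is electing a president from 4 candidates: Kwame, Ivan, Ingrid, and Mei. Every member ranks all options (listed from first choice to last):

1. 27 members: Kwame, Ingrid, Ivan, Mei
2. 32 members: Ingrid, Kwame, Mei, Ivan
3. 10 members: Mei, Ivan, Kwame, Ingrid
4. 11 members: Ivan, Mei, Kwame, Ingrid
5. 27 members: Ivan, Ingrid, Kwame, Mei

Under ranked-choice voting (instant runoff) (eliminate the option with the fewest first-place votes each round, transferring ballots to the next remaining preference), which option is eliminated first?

Mei

Round 1: Kwame 27, Ivan 38, Ingrid 32, Mei 10. Eliminate Mei.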